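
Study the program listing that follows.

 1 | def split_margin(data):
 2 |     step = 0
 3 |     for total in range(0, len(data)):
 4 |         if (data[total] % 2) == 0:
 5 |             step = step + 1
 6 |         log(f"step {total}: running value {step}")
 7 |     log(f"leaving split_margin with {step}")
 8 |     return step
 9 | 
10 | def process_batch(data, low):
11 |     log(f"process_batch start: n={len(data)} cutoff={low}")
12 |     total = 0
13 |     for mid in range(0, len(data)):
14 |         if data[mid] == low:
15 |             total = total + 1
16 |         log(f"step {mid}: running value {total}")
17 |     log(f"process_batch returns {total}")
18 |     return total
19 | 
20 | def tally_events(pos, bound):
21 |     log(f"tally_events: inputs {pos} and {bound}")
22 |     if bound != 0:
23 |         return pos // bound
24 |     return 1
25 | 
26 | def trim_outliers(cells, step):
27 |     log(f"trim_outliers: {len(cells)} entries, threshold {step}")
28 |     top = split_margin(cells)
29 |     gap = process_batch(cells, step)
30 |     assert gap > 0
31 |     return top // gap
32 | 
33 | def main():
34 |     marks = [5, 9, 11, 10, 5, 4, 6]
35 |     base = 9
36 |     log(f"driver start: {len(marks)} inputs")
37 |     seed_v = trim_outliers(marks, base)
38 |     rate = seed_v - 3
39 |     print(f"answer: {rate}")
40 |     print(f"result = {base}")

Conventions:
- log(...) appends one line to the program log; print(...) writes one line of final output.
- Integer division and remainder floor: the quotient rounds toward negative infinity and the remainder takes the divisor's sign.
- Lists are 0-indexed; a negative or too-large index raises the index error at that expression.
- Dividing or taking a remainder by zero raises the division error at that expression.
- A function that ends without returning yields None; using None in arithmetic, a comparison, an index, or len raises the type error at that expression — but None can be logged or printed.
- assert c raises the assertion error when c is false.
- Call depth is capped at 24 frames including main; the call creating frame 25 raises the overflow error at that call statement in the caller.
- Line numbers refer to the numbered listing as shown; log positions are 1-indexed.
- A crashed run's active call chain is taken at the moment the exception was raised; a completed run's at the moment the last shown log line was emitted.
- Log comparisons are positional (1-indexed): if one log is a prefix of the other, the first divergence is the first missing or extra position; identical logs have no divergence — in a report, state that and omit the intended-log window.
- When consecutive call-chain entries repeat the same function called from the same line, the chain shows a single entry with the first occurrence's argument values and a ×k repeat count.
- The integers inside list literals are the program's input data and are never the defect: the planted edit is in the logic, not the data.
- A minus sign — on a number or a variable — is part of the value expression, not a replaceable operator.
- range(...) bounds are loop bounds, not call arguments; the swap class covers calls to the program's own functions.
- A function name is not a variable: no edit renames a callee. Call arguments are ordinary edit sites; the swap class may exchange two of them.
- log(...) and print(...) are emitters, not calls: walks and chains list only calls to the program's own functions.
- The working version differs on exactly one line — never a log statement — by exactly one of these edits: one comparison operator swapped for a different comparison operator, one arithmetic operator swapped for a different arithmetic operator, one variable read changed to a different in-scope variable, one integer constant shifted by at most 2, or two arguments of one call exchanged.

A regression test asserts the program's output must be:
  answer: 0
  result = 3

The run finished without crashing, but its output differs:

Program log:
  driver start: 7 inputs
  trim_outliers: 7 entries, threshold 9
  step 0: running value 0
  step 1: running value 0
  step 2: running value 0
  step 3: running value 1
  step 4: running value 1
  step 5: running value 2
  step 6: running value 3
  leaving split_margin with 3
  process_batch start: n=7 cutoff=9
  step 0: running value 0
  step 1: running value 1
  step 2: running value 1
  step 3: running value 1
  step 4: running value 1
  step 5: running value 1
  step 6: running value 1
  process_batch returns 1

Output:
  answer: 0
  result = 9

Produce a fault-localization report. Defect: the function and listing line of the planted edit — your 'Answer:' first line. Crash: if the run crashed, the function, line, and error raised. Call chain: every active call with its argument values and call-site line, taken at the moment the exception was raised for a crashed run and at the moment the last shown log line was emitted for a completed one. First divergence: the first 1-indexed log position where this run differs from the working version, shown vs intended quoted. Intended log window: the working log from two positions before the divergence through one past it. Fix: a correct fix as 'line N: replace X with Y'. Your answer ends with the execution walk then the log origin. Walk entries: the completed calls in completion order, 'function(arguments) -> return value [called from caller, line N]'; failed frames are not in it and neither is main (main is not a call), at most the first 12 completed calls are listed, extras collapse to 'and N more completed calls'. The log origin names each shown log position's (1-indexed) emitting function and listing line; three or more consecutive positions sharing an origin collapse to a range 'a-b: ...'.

Answer: the defect is in main at line 40.
The tell: No log line changed; the fault shows up purely in the output.
Call chain: main -> trim_outliers([5, 9, 11, 10, 5, 4, 6], 9) (called at line 37) -> process_batch([5, 9, 11, 10, 5, 4, 6], 9) (called at line 29).
First divergence: none (the log streams are identical).
Execution walk:
  split_margin([5, 9, 11, 10, 5, 4, 6]) -> 3  [called from trim_outliers, line 28]
  process_batch([5, 9, 11, 10, 5, 4, 6], 9) -> 1  [called from trim_outliers, line 29]
  trim_outliers([5, 9, 11, 10, 5, 4, 6], 9) -> 3  [called from main, line 37]
Log origins:
  1: from main, line 36
  2: from trim_outliers, line 27
  3-9: from split_margin, line 6
  10: from split_margin, line 7
  11: from process_batch, line 11
  12-18: from process_batch, line 16
  19: from process_batch, line 17
A correct fix: line 40: replace `base` with `seed_v`.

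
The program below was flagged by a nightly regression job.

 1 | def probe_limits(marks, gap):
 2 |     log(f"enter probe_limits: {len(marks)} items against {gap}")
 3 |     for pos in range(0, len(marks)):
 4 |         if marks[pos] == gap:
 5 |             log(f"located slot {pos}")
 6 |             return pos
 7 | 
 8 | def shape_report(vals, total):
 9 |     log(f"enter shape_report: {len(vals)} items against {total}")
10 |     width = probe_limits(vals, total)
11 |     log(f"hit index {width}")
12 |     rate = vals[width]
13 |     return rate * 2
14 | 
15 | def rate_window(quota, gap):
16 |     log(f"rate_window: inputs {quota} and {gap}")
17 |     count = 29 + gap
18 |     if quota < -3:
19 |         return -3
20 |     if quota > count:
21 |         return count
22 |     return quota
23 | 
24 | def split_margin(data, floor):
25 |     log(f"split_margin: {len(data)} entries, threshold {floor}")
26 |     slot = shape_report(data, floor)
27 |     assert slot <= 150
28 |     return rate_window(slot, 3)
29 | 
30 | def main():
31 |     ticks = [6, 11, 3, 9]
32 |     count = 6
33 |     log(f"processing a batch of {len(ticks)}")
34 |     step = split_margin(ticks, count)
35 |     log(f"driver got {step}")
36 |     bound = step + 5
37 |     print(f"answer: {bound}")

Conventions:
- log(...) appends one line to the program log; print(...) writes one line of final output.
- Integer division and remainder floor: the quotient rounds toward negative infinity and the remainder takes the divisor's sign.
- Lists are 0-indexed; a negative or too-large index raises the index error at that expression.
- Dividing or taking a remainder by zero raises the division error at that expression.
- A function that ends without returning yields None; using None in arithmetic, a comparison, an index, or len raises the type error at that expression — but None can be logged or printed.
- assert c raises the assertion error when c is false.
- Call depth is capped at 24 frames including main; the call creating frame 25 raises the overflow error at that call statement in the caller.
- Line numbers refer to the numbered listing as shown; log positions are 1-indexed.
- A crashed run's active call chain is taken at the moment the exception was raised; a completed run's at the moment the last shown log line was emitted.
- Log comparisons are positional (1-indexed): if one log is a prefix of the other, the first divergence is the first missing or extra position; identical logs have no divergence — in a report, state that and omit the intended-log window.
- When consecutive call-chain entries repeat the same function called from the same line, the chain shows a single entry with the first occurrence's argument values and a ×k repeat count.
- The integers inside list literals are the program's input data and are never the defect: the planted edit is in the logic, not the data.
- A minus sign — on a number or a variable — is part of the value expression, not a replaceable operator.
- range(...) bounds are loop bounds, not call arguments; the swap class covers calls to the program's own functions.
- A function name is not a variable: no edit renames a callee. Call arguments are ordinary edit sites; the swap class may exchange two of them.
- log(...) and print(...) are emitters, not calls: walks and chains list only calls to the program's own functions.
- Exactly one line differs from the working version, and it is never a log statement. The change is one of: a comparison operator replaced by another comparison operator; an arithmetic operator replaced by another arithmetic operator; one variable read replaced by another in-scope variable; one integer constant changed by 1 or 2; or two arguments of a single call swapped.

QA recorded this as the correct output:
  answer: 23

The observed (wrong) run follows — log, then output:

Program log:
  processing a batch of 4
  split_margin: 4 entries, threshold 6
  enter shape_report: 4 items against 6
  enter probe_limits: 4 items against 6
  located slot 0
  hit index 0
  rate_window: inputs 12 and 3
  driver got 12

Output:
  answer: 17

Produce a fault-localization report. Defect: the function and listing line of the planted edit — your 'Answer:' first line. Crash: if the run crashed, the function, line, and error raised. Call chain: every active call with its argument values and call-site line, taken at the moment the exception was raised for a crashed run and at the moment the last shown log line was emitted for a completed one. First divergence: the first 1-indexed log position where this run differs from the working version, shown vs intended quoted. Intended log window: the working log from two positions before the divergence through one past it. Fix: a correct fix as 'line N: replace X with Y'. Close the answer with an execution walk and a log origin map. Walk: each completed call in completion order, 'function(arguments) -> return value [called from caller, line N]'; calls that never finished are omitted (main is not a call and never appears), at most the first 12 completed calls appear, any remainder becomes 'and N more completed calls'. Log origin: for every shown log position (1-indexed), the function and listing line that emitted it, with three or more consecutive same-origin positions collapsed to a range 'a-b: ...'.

Answer: the defect is in shape_report at line 13.
The tell: Everything matches until log position 7, which reads 'rate_window: inputs 12 and 3' in place of 'rate_window: inputs 18 and 3'.
Call chain: main.
First divergence: at position 7 the run shows 'rate_window: inputs 12 and 3' where the working version logs 'rate_window: inputs 18 and 3'.
Intended log window:
  5: located slot 0
  6: hit index 0
  7: rate_window: inputs 18 and 3
  8: driver got 18
Execution walk:
  probe_limits([6, 11, 3, 9], 6) -> 0  [called from shape_report, line 10]
  shape_report([6, 11, 3, 9], 6) -> 12  [called from split_margin, line 26]
  rate_window(12, 3) -> 12  [called from split_margin, line 28]
  split_margin([6, 11, 3, 9], 6) -> 12  [called from main, line 34]
Log origins:
  1: emitted by main (line 33)
  2: emitted by split_margin (line 25)
  3: emitted by shape_report (line 9)
  4: emitted by probe_limits (line 2)
  5: emitted by probe_limits (line 5)
  6: emitted by shape_report (line 11)
  7: emitted by rate_window (line 16)
  8: emitted by main (line 35)
A correct fix: line 13: replace `2` with `3`.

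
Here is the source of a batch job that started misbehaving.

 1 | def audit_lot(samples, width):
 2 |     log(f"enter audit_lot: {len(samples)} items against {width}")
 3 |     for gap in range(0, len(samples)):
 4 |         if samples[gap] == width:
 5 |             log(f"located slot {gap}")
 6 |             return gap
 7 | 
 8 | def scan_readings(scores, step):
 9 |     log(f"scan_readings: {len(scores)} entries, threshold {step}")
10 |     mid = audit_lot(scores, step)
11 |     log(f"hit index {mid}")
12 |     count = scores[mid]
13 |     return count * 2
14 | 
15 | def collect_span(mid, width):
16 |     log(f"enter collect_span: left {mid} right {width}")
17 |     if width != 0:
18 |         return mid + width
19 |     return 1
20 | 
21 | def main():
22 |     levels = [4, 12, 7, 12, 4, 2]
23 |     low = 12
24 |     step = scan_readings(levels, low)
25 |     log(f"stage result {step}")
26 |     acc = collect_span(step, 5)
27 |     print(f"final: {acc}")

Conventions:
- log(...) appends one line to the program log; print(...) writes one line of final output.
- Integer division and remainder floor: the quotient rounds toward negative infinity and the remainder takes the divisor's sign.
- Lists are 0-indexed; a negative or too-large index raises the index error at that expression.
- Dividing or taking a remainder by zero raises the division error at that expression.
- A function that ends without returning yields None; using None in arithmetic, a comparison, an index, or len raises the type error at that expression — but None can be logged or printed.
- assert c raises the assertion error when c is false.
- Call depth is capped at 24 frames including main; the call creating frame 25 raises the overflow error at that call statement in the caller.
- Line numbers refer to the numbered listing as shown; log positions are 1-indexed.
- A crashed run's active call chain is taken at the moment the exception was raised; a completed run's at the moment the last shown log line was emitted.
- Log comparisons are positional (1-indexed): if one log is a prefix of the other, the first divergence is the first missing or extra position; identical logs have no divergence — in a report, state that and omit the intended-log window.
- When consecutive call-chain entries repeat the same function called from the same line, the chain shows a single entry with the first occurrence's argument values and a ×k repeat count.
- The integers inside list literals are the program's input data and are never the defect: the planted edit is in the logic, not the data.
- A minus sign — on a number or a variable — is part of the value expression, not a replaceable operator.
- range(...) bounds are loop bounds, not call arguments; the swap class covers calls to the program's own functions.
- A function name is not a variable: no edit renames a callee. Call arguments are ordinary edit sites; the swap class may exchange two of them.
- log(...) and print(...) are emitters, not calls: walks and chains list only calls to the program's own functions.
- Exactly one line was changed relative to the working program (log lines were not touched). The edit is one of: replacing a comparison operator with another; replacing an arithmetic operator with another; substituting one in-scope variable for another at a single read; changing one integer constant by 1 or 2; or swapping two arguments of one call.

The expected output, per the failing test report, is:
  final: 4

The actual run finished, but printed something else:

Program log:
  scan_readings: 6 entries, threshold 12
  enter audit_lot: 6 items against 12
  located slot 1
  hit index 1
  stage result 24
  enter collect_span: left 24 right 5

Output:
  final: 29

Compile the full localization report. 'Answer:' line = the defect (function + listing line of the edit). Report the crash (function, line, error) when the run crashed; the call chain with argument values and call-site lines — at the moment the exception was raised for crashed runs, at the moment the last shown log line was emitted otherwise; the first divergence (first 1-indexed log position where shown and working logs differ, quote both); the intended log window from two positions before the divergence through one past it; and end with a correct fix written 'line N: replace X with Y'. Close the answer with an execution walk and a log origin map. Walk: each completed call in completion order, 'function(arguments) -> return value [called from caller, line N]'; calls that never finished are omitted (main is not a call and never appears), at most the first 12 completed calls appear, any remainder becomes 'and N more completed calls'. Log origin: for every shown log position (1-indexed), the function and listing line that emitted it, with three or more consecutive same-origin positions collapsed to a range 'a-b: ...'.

Answer: the defect is in collect_span at line 18.
Key fact: Every logged value matches the working version; the printed result is what differs.
Call chain: main -> collect_span(24, 5) (called at line 26).
First divergence: there is none — every log position agrees.
Execution walk:
  audit_lot([4, 12, 7, 12, 4, 2], 12) -> 1  [called from scan_readings, line 10]
  scan_readings([4, 12, 7, 12, 4, 2], 12) -> 24  [called from main, line 24]
  collect_span(24, 5) -> 29  [called from main, line 26]
Log line origins:
  1: emitted by scan_readings (line 9)
  2: emitted by audit_lot (line 2)
  3: emitted by audit_lot (line 5)
  4: emitted by scan_readings (line 11)
  5: emitted by main (line 25)
  6: emitted by collect_span (line 16)
A correct fix: line 18: replace `+` with `%`.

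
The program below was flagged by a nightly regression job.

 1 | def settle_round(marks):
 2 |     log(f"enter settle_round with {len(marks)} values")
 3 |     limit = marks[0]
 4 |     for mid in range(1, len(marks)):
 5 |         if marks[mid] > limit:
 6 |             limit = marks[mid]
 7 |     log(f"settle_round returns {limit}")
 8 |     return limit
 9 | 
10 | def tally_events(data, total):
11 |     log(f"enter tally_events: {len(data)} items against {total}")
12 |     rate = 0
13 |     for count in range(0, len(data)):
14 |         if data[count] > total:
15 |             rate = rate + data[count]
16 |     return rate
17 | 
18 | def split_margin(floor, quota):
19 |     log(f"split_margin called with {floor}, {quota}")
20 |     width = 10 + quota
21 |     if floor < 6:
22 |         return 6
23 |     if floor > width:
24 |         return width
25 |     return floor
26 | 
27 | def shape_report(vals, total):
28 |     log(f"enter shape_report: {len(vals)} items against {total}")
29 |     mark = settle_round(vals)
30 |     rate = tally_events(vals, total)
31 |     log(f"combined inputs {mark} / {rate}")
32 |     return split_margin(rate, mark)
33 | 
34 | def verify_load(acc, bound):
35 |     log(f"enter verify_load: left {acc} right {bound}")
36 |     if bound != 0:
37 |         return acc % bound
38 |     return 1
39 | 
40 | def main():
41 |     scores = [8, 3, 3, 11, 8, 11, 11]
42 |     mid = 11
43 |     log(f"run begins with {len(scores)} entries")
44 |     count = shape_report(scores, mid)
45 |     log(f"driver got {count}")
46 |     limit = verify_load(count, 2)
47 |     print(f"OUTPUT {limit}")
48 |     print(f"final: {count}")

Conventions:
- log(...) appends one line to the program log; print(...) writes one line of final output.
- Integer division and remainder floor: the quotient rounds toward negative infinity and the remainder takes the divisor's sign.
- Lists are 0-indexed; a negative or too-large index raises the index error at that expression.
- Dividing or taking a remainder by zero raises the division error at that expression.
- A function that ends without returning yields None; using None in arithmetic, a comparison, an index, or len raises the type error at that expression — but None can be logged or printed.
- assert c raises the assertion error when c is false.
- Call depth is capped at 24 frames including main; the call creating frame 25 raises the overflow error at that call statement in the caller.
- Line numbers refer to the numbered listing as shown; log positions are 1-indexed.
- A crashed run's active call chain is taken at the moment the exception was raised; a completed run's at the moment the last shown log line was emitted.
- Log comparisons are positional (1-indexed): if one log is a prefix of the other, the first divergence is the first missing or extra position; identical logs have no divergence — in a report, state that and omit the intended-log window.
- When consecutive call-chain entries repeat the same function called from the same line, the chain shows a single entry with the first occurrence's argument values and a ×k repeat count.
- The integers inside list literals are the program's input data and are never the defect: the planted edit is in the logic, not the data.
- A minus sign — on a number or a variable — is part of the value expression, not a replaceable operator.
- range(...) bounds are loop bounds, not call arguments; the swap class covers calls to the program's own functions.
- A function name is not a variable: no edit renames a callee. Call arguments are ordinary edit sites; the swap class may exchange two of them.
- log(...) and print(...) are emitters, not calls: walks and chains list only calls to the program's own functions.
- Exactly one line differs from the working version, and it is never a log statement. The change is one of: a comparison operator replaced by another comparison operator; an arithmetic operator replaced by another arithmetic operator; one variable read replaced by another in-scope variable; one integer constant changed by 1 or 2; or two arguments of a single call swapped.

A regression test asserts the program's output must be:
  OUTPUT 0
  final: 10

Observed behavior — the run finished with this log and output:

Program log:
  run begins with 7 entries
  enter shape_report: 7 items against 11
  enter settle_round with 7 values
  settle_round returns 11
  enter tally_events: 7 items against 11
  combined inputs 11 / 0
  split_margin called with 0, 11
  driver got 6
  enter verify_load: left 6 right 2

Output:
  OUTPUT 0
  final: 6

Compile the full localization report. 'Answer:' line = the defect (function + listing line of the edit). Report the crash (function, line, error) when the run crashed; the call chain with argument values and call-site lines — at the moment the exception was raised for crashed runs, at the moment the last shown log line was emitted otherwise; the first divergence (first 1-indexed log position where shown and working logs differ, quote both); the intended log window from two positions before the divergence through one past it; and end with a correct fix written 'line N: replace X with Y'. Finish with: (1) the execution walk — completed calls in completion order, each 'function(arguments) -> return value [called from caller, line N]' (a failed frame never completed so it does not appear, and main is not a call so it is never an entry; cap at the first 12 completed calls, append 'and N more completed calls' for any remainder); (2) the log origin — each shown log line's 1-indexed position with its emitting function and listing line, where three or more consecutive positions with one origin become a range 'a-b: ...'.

Answer: the defect is in shape_report at line 32.
Key fact: Position 7 is the first bad log line: 'split_margin called with 0, 11' should read 'split_margin called with 11, 0'.
Call chain: main -> verify_load(6, 2) (called at line 46).
First divergence: at position 7 the run shows 'split_margin called with 0, 11' where the working version logs 'split_margin called with 11, 0'.
Intended log window:
  5: enter tally_events: 7 items against 11
  6: combined inputs 11 / 0
  7: split_margin called with 11, 0
  8: driver got 10
Execution walk:
  settle_round([8, 3, 3, 11, 8, 11, 11]) -> 11  [called from shape_report, line 29]
  tally_events([8, 3, 3, 11, 8, 11, 11], 11) -> 0  [called from shape_report, line 30]
  split_margin(0, 11) -> 6  [called from shape_report, line 32]
  shape_report([8, 3, 3, 11, 8, 11, 11], 11) -> 6  [called from main, line 44]
  verify_load(6, 2) -> 0  [called from main, line 46]
Origin of each log line:
  1: from main, line 43
  2: from shape_report, line 28
  3: from settle_round, line 2
  4: from settle_round, line 7
  5: from tally_events, line 11
  6: from shape_report, line 31
  7: from split_margin, line 19
  8: from main, line 45
  9: from verify_load, line 35
A correct fix: line 32: replace `split_margin(rate, mark)` with `split_margin(mark, rate)`.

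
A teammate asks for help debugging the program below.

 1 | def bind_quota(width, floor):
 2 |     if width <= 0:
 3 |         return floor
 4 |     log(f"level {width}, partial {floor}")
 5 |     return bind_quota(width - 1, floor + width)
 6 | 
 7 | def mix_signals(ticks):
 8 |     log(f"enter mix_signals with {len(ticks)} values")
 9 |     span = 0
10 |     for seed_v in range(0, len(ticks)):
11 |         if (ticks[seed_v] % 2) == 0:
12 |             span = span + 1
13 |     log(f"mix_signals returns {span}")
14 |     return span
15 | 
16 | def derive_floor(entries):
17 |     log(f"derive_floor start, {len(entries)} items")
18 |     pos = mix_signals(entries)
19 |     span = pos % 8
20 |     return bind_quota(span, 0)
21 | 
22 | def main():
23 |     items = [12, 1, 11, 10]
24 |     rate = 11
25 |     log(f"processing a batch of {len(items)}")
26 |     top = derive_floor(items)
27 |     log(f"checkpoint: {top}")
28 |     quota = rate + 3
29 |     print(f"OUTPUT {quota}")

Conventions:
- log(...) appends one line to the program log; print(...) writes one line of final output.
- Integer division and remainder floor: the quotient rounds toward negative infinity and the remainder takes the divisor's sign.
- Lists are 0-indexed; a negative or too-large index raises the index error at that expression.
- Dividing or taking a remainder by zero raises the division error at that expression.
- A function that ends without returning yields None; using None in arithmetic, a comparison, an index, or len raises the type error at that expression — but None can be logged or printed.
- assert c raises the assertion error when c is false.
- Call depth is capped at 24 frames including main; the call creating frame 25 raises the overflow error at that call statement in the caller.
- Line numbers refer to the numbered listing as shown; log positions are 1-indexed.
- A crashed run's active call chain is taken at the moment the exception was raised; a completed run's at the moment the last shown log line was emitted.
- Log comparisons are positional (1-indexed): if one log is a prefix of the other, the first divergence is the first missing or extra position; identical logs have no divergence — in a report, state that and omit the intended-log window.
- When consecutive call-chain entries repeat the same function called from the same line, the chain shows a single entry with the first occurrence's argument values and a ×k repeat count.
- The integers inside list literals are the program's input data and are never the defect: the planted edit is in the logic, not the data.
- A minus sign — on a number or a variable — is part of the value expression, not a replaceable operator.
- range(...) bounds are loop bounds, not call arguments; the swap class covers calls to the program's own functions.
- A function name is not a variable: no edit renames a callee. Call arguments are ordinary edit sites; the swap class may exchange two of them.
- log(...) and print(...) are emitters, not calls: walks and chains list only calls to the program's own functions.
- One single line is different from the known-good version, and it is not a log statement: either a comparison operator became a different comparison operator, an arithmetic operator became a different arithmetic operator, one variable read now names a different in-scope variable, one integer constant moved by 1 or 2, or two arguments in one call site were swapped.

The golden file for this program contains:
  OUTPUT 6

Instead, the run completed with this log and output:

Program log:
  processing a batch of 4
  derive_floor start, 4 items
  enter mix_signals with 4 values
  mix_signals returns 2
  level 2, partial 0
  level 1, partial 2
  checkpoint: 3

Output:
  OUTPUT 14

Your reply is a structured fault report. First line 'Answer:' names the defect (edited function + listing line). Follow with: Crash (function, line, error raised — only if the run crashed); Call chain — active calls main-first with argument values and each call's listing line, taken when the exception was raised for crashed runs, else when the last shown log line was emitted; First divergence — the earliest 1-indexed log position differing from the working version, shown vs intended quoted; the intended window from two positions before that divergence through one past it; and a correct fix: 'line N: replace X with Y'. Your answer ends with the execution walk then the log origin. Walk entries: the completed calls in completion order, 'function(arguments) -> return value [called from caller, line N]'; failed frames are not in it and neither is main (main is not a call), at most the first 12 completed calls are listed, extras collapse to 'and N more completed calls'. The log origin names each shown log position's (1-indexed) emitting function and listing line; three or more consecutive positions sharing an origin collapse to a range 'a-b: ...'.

Answer: the defect is in main at line 28.
Core observation: The two runs log identically and part ways only at the printed values.
Call chain: main.
First divergence: none; the two logs match at every position.
Execution walk:
  mix_signals([12, 1, 11, 10]) -> 2  [called from derive_floor, line 18]
  bind_quota(0, 3) -> 3  [called from bind_quota, line 5]
  bind_quota(1, 2) -> 3  [called from bind_quota, line 5]
  bind_quota(2, 0) -> 3  [called from derive_floor, line 20]
  derive_floor([12, 1, 11, 10]) -> 3  [called from main, line 26]
Log line origins:
  1: from main, line 25
  2: from derive_floor, line 17
  3: from mix_signals, line 8
  4: from mix_signals, line 13
  5: from bind_quota, line 4
  6: from bind_quota, line 4
  7: from main, line 27
A correct fix: line 28: replace `rate` with `top`.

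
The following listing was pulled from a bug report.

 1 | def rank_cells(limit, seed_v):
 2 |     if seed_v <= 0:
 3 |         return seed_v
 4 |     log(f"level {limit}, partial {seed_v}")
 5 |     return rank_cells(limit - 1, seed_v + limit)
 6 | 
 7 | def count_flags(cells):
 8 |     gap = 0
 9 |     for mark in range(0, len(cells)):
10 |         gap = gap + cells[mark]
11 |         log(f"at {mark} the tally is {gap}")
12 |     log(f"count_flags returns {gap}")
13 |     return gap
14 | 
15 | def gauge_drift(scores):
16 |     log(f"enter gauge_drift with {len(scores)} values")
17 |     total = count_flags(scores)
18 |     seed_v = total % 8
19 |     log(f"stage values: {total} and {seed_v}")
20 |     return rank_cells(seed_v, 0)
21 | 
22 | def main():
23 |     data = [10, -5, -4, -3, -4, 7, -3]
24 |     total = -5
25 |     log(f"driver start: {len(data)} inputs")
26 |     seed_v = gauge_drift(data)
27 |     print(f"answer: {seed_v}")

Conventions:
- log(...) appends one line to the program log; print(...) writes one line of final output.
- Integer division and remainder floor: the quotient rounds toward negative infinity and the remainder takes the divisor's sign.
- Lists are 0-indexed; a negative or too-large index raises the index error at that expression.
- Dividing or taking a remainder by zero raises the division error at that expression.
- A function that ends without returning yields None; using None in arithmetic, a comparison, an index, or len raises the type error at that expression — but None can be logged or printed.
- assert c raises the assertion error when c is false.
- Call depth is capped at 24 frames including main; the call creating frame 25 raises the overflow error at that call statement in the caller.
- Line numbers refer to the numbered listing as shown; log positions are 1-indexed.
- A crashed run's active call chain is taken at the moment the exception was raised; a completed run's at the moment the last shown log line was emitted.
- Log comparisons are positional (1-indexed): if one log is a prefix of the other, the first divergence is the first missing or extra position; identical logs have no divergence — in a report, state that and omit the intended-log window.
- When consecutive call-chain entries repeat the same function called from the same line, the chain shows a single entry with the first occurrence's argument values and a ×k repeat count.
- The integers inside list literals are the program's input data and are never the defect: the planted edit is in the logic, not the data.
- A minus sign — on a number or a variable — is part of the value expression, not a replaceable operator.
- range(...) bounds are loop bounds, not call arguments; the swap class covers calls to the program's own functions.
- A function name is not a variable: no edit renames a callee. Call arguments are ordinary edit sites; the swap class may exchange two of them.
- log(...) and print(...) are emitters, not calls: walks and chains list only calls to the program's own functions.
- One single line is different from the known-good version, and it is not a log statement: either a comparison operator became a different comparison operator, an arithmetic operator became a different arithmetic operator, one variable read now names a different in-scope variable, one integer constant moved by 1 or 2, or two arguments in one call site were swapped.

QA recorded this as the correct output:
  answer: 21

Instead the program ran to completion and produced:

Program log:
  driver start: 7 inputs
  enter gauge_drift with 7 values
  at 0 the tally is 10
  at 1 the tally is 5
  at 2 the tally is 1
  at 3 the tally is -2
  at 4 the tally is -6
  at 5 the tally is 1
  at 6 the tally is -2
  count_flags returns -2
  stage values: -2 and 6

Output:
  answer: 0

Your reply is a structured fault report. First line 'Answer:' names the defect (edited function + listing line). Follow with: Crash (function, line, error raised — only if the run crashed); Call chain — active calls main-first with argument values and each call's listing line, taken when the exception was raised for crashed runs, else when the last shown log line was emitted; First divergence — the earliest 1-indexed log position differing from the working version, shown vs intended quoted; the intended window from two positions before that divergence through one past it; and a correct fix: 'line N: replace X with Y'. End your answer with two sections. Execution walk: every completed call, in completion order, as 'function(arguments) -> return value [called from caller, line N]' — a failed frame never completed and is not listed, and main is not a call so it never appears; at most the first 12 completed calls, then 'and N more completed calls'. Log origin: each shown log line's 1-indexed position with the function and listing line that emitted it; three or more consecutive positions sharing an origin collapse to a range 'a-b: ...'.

Answer: the defect is in rank_cells at line 2.
The tell: A complete run would log 'level 6, partial 0' next, but this one stopped at 11 lines.
Call chain: main -> gauge_drift([10, -5, -4, -3, -4, 7, -3]) (called at line 26).
First divergence: position 12; the shown log stops at 11 lines while the working version next logs 'level 6, partial 0'.
Intended log window:
  10: count_flags returns -2
  11: stage values: -2 and 6
  12: level 6, partial 0
  13: level 5, partial 6
Execution walk:
  count_flags([10, -5, -4, -3, -4, 7, -3]) -> -2  [called from gauge_drift, line 17]
  rank_cells(6, 0) -> 0  [called from gauge_drift, line 20]
  gauge_drift([10, -5, -4, -3, -4, 7, -3]) -> 0  [called from main, line 26]
Log line origins:
  1: from main, line 25
  2: from gauge_drift, line 16
  3-9: from count_flags, line 11
  10: from count_flags, line 12
  11: from gauge_drift, line 19
A correct fix: line 2: replace `seed_v` with `limit`.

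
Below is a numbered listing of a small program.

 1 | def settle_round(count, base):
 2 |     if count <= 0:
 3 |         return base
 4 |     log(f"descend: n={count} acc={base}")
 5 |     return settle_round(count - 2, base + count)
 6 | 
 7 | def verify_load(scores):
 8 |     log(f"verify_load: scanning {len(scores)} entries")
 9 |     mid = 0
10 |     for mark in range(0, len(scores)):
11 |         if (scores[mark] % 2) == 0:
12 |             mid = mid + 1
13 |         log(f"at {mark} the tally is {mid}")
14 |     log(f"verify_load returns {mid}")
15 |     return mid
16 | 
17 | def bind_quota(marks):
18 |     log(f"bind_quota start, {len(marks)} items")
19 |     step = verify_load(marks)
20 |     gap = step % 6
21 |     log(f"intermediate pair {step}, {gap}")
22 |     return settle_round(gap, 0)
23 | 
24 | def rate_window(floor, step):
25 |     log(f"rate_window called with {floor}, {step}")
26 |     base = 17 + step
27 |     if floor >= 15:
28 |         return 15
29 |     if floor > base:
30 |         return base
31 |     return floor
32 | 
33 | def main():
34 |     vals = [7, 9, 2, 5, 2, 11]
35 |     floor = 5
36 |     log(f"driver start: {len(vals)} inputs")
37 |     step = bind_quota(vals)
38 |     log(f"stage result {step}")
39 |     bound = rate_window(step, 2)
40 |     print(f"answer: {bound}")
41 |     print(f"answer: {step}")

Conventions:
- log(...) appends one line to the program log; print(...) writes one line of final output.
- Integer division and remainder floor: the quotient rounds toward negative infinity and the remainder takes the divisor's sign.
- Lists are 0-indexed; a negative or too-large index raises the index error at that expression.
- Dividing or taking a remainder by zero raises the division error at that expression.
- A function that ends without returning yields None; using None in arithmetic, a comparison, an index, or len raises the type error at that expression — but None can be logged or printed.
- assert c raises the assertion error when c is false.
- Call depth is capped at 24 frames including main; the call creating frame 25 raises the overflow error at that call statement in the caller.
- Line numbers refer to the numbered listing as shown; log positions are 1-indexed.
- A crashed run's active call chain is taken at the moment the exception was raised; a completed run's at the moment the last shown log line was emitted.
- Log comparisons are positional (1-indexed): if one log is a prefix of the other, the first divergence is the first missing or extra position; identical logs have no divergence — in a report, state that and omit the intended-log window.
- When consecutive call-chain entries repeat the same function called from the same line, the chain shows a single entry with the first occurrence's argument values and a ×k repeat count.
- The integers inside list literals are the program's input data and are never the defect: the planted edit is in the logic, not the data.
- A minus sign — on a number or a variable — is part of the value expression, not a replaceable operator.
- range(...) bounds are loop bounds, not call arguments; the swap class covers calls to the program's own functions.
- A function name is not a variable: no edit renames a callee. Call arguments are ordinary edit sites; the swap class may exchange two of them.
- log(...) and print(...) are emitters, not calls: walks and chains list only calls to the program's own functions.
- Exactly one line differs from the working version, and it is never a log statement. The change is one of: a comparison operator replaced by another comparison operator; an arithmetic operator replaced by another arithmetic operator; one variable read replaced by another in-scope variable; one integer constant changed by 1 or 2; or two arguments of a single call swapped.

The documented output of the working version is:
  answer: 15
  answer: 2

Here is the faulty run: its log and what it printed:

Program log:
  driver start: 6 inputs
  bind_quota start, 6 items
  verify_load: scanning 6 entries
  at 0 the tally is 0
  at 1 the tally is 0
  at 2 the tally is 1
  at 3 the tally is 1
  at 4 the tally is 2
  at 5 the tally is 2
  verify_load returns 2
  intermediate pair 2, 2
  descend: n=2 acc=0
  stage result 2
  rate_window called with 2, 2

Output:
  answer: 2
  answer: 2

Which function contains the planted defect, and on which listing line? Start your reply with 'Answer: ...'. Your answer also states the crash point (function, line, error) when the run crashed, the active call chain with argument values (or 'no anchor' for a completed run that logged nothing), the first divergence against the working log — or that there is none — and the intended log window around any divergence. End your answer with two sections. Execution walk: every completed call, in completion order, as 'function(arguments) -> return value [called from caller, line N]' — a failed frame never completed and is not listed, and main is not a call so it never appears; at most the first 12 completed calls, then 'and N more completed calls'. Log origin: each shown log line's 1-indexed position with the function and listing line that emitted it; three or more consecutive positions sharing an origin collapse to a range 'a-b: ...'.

Answer: the defect is in rate_window at line 27.
The tell: The logs agree in full; only the final output differs.
Call chain: main -> rate_window(2, 2) (called at line 39).
First divergence: none (the log streams are identical).
Execution walk:
  verify_load([7, 9, 2, 5, 2, 11]) -> 2  [called from bind_quota, line 19]
  settle_round(0, 2) -> 2  [called from settle_round, line 5]
  settle_round(2, 0) -> 2  [called from bind_quota, line 22]
  bind_quota([7, 9, 2, 5, 2, 11]) -> 2  [called from main, line 37]
  rate_window(2, 2) -> 2  [called from main, line 39]
Log line origins:
  1: emitted by main (line 36)
  2: emitted by bind_quota (line 18)
  3: emitted by verify_load (line 8)
  4-9: emitted by verify_load (line 13)
  10: emitted by verify_load (line 14)
  11: emitted by bind_quota (line 21)
  12: emitted by settle_round (line 4)
  13: emitted by main (line 38)
  14: emitted by rate_window (line 25)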